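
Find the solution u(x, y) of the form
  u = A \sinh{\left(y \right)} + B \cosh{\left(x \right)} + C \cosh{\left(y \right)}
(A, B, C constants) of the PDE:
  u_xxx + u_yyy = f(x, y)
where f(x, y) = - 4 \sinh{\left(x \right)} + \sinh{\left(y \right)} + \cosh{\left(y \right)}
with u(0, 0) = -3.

Answer: u(x, y) = \sinh{\left(y \right)} - 4 \cosh{\left(x \right)} + \cosh{\left(y \right)}

Derivation:
Substitute the ansatz u = A \sinh{\left(y \right)} + B \cosh{\left(x \right)} + C \cosh{\left(y \right)} into the left-hand side.
Derivatives of the ansatz:
  u_xxx = B \sinh{\left(x \right)}
  u_yyy = A \cosh{\left(y \right)} + C \sinh{\left(y \right)}
Term by term:
  u_xxx = B \sinh{\left(x \right)}
  u_yyy = A \cosh{\left(y \right)} + C \sinh{\left(y \right)}
So the left-hand side equals
  A \cosh{\left(y \right)} + B \sinh{\left(x \right)} + C \sinh{\left(y \right)}
This must equal f(x, y) = - 4 \sinh{\left(x \right)} + \sinh{\left(y \right)} + \cosh{\left(y \right)} identically.
Matching coefficients of the independent functions:
  [\sinh{\left(x \right)}]:  B = -4
  [\sinh{\left(y \right)}]:  C = 1
  [\cosh{\left(y \right)}]:  A = 1
Solving: A = 1, B = -4, C = 1.
Check against the point condition:
  u(0, 0) = -3  ⟹  B + C = -3  ✓
Hence u(x, y) = \sinh{\left(y \right)} - 4 \cosh{\left(x \right)} + \cosh{\left(y \right)}.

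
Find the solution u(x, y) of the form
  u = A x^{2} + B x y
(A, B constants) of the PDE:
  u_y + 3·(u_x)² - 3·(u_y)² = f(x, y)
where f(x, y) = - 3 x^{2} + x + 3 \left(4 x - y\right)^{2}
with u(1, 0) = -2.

Substitute the ansatz u = A x^{2} + B x y into the left-hand side.
Derivatives of the ansatz:
  u_y = B x
  u_x = 2 A x + B y
Term by term:
  u_y = B x
  3·(u_x)² = 12 A^{2} x^{2} + 12 A B x y + 3 B^{2} y^{2}
  -3·(u_y)² = - 3 B^{2} x^{2}
So the left-hand side equals
  12 A^{2} x^{2} + 12 A B x y - 3 B^{2} x^{2} + 3 B^{2} y^{2} + B x
This must equal f(x, y) identically; expanded, f = 45 x^{2} - 24 x y + x + 3 y^{2}.
Matching coefficients of the independent functions:
  [x]:  B = 1
  [x^{2}]:  12 A^{2} - 3 B^{2} = 45
  [y^{2}]:  3 B^{2} = 3
  [x y]:  12 A B = -24
Solving: A = -2, B = 1.
Check against the point condition:
  u(1, 0) = -2  ⟹  A = -2  ✓
Hence u(x, y) = - 2 x^{2} + x y.

Answer: u(x, y) = - 2 x^{2} + x y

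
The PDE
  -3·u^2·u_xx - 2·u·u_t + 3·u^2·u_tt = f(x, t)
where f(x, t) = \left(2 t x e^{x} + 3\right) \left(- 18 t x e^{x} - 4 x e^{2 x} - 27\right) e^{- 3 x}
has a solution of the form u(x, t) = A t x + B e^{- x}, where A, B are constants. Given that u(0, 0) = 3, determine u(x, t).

Answer: u(x, t) = 2 t x + 3 e^{- x}

Derivation:
Substitute the ansatz u = A t x + B e^{- x} into the left-hand side.
Derivatives of the ansatz:
  u_xx = B e^{- x}
  u_t = A x
  u_tt = 0
Term by term:
  -3·u^2·u_xx = - 3 A^{2} B t^{2} x^{2} e^{- x} - 6 A B^{2} t x e^{- 2 x} - 3 B^{3} e^{- 3 x}
  -2·u·u_t = - 2 A^{2} t x^{2} - 2 A B x e^{- x}
  3·u^2·u_tt = 0
So the left-hand side equals
  - 3 A^{2} B t^{2} x^{2} e^{- x} - 2 A^{2} t x^{2} - 6 A B^{2} t x e^{- 2 x} - 2 A B x e^{- x} - 3 B^{3} e^{- 3 x}
This must equal f(x, t) identically; expanded, f = - 36 t^{2} x^{2} e^{- x} - 8 t x^{2} - 108 t x e^{- 2 x} - 12 x e^{- x} - 81 e^{- 3 x}.
Matching coefficients of the independent functions:
  [t x^{2}]:  - 2 A^{2} = -8
  [x e^{- x}]:  - 2 A B = -12
  [t x e^{- 2 x}]:  - 6 A B^{2} = -108
  [t^{2} x^{2} e^{- x}]:  - 3 A^{2} B = -36
  [e^{- 3 x}]:  - 3 B^{3} = -81
Solving: A = 2, B = 3.
Check against the point condition:
  u(0, 0) = 3  ⟹  B = 3  ✓
Hence u(x, t) = 2 t x + 3 e^{- x}.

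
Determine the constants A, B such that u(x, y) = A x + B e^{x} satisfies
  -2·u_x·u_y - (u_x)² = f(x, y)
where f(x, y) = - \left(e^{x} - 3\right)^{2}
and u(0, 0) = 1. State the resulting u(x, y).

Substitute the ansatz u = A x + B e^{x} into the left-hand side.
Derivatives of the ansatz:
  u_x = A + B e^{x}
  u_y = 0
Term by term:
  -2·u_x·u_y = 0
  -(u_x)² = - A^{2} - 2 A B e^{x} - B^{2} e^{2 x}
So the left-hand side equals
  - A^{2} - 2 A B e^{x} - B^{2} e^{2 x}
This must equal f(x, y) identically; expanded, f = - e^{2 x} + 6 e^{x} - 9.
Matching coefficients of the independent functions:
  [constant term]:  - A^{2} = -9
  [e^{x}]:  - 2 A B = 6
  [e^{2 x}]:  - B^{2} = -1
These equations allow (A, B) = (-3, 1) or (3, -1).
Impose the point condition(s):
  u(0, 0) = 1  ⟹  B = 1
Only A = -3, B = 1 satisfies everything.
Hence u(x, y) = - 3 x + e^{x}.

Answer: u(x, y) = - 3 x + e^{x}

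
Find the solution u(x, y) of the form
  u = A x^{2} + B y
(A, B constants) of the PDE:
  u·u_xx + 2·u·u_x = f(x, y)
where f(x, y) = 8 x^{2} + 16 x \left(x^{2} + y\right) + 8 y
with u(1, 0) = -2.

Substitute the ansatz u = A x^{2} + B y into the left-hand side.
Derivatives of the ansatz:
  u_xx = 2 A
  u_x = 2 A x
Term by term:
  u·u_xx = 2 A^{2} x^{2} + 2 A B y
  2·u·u_x = 4 A^{2} x^{3} + 4 A B x y
So the left-hand side equals
  4 A^{2} x^{3} + 2 A^{2} x^{2} + 4 A B x y + 2 A B y
This must equal f(x, y) identically; expanded, f = 16 x^{3} + 8 x^{2} + 16 x y + 8 y.
Matching coefficients of the independent functions:
  [x^{2}]:  2 A^{2} = 8
  [x^{3}]:  4 A^{2} = 16
  [y]:  2 A B = 8
  [x y]:  4 A B = 16
These equations allow (A, B) = (-2, -2) or (2, 2).
Impose the point condition(s):
  u(1, 0) = -2  ⟹  A = -2
Only A = -2, B = -2 satisfies everything.
Hence u(x, y) = - 2 x^{2} - 2 y.

Answer: u(x, y) = - 2 x^{2} - 2 y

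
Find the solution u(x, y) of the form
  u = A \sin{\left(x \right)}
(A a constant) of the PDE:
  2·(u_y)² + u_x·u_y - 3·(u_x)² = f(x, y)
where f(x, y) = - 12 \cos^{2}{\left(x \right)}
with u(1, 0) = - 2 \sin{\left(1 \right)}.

Answer: u(x, y) = - 2 \sin{\left(x \right)}

Derivation:
Substitute the ansatz u = A \sin{\left(x \right)} into the left-hand side.
Derivatives of the ansatz:
  u_y = 0
  u_x = A \cos{\left(x \right)}
Term by term:
  2·(u_y)² = 0
  u_x·u_y = 0
  -3·(u_x)² = - 3 A^{2} \cos^{2}{\left(x \right)}
So the left-hand side equals
  - 3 A^{2} \cos^{2}{\left(x \right)}
This must equal f(x, y) = - 12 \cos^{2}{\left(x \right)} identically.
Matching coefficients of the independent functions:
  [\cos^{2}{\left(x \right)}]:  - 3 A^{2} = -12
These equations allow (A) = (-2) or (2).
Impose the point condition(s):
  u(1, 0) = - 2 \sin{\left(1 \right)}  ⟹  A \sin{\left(1 \right)} = - 2 \sin{\left(1 \right)}
Only A = -2 satisfies everything.
Hence u(x, y) = - 2 \sin{\left(x \right)}.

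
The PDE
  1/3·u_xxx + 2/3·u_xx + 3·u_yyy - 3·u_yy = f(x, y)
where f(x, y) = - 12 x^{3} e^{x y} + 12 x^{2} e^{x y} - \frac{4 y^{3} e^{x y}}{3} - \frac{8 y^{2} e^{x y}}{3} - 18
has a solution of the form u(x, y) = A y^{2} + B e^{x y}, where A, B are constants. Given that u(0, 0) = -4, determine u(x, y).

Substitute the ansatz u = A y^{2} + B e^{x y} into the left-hand side.
Derivatives of the ansatz:
  u_xxx = B y^{3} e^{x y}
  u_xx = B y^{2} e^{x y}
  u_yyy = B x^{3} e^{x y}
  u_yy = 2 A + B x^{2} e^{x y}
Term by term:
  1/3·u_xxx = \frac{B y^{3} e^{x y}}{3}
  2/3·u_xx = \frac{2 B y^{2} e^{x y}}{3}
  3·u_yyy = 3 B x^{3} e^{x y}
  -3·u_yy = - 6 A - 3 B x^{2} e^{x y}
So the left-hand side equals
  - 6 A + 3 B x^{3} e^{x y} - 3 B x^{2} e^{x y} + \frac{B y^{3} e^{x y}}{3} + \frac{2 B y^{2} e^{x y}}{3}
This must equal f(x, y) = - 12 x^{3} e^{x y} + 12 x^{2} e^{x y} - \frac{4 y^{3} e^{x y}}{3} - \frac{8 y^{2} e^{x y}}{3} - 18 identically.
Matching coefficients of the independent functions:
  [constant term]:  - 6 A = -18
  [x^{2} e^{x y}]:  - 3 B = 12
  [x^{3} e^{x y}]:  3 B = -12
  [y^{2} e^{x y}]:  \frac{2 B}{3} = - \frac{8}{3}
  [y^{3} e^{x y}]:  \frac{B}{3} = - \frac{4}{3}
Solving: A = 3, B = -4.
Check against the point condition:
  u(0, 0) = -4  ⟹  B = -4  ✓
Hence u(x, y) = 3 y^{2} - 4 e^{x y}.

Answer: u(x, y) = 3 y^{2} - 4 e^{x y}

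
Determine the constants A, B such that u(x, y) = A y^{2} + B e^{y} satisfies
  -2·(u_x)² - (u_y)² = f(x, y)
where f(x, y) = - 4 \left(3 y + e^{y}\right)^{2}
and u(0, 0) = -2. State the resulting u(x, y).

Substitute the ansatz u = A y^{2} + B e^{y} into the left-hand side.
Derivatives of the ansatz:
  u_x = 0
  u_y = 2 A y + B e^{y}
Term by term:
  -2·(u_x)² = 0
  -(u_y)² = - 4 A^{2} y^{2} - 4 A B y e^{y} - B^{2} e^{2 y}
So the left-hand side equals
  - 4 A^{2} y^{2} - 4 A B y e^{y} - B^{2} e^{2 y}
This must equal f(x, y) identically; expanded, f = - 36 y^{2} - 24 y e^{y} - 4 e^{2 y}.
Matching coefficients of the independent functions:
  [y^{2}]:  - 4 A^{2} = -36
  [y e^{y}]:  - 4 A B = -24
  [e^{2 y}]:  - B^{2} = -4
These equations allow (A, B) = (-3, -2) or (3, 2).
Impose the point condition(s):
  u(0, 0) = -2  ⟹  B = -2
Only A = -3, B = -2 satisfies everything.
Hence u(x, y) = - 3 y^{2} - 2 e^{y}.

Answer: u(x, y) = - 3 y^{2} - 2 e^{y}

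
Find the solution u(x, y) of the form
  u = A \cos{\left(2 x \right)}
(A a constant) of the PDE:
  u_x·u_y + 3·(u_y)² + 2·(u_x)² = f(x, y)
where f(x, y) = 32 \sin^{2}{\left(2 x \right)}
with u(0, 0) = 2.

Substitute the ansatz u = A \cos{\left(2 x \right)} into the left-hand side.
Derivatives of the ansatz:
  u_x = - 2 A \sin{\left(2 x \right)}
  u_y = 0
Term by term:
  u_x·u_y = 0
  3·(u_y)² = 0
  2·(u_x)² = 8 A^{2} \sin^{2}{\left(2 x \right)}
So the left-hand side equals
  8 A^{2} \sin^{2}{\left(2 x \right)}
This must equal f(x, y) = 32 \sin^{2}{\left(2 x \right)} identically.
Matching coefficients of the independent functions:
  [\sin^{2}{\left(2 x \right)}]:  8 A^{2} = 32
These equations allow (A) = (-2) or (2).
Impose the point condition(s):
  u(0, 0) = 2  ⟹  A = 2
Only A = 2 satisfies everything.
Hence u(x, y) = 2 \cos{\left(2 x \right)}.

Answer: u(x, y) = 2 \cos{\left(2 x \right)}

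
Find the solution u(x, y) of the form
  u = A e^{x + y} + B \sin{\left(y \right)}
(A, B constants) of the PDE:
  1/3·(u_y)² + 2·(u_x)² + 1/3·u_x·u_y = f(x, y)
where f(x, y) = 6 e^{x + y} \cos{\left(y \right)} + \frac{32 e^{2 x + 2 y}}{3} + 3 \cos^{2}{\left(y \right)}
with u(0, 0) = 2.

Substitute the ansatz u = A e^{x + y} + B \sin{\left(y \right)} into the left-hand side.
Derivatives of the ansatz:
  u_y = A e^{x} e^{y} + B \cos{\left(y \right)}
  u_x = A e^{x} e^{y}
Term by term:
  1/3·(u_y)² = \frac{A^{2} e^{2 x} e^{2 y}}{3} + \frac{2 A B e^{x} e^{y} \cos{\left(y \right)}}{3} + \frac{B^{2} \cos^{2}{\left(y \right)}}{3}
  2·(u_x)² = 2 A^{2} e^{2 x} e^{2 y}
  1/3·u_x·u_y = \frac{A^{2} e^{2 x} e^{2 y}}{3} + \frac{A B e^{x} e^{y} \cos{\left(y \right)}}{3}
So the left-hand side equals
  \frac{8 A^{2} e^{2 x} e^{2 y}}{3} + A B e^{x} e^{y} \cos{\left(y \right)} + \frac{B^{2} \cos^{2}{\left(y \right)}}{3}
This must equal f(x, y) identically; expanded, f = \frac{32 e^{2 x} e^{2 y}}{3} + 6 e^{x} e^{y} \cos{\left(y \right)} + 3 \cos^{2}{\left(y \right)}.
Matching coefficients of the independent functions:
  [e^{2 x} e^{2 y}]:  \frac{8 A^{2}}{3} = \frac{32}{3}
  [e^{x} e^{y} \cos{\left(y \right)}]:  A B = 6
  [\cos^{2}{\left(y \right)}]:  \frac{B^{2}}{3} = 3
These equations allow (A, B) = (-2, -3) or (2, 3).
Impose the point condition(s):
  u(0, 0) = 2  ⟹  A = 2
Only A = 2, B = 3 satisfies everything.
Hence u(x, y) = 2 e^{x + y} + 3 \sin{\left(y \right)}.

Answer: u(x, y) = 2 e^{x + y} + 3 \sin{\left(y \right)}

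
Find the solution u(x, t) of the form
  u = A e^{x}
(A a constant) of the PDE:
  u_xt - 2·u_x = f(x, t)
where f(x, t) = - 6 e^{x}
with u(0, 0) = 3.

Answer: u(x, t) = 3 e^{x}

Derivation:
Substitute the ansatz u = A e^{x} into the left-hand side.
Derivatives of the ansatz:
  u_xt = 0
  u_x = A e^{x}
Term by term:
  u_xt = 0
  -2·u_x = - 2 A e^{x}
So the left-hand side equals
  - 2 A e^{x}
This must equal f(x, t) = - 6 e^{x} identically.
Matching coefficients of the independent functions:
  [e^{x}]:  - 2 A = -6
Solving: A = 3.
Check against the point condition:
  u(0, 0) = 3  ⟹  A = 3  ✓
Hence u(x, t) = 3 e^{x}.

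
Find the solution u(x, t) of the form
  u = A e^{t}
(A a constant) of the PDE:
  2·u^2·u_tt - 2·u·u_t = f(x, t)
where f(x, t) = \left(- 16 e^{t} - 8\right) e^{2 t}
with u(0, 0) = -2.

Substitute the ansatz u = A e^{t} into the left-hand side.
Derivatives of the ansatz:
  u_tt = A e^{t}
  u_t = A e^{t}
Term by term:
  2·u^2·u_tt = 2 A^{3} e^{3 t}
  -2·u·u_t = - 2 A^{2} e^{2 t}
So the left-hand side equals
  2 A^{3} e^{3 t} - 2 A^{2} e^{2 t}
This must equal f(x, t) = \left(- 16 e^{t} - 8\right) e^{2 t} identically.
Matching coefficients of the independent functions:
  [e^{2 t}]:  - 2 A^{2} = -8
  [e^{3 t}]:  2 A^{3} = -16
Solving: A = -2.
Check against the point condition:
  u(0, 0) = -2  ⟹  A = -2  ✓
Hence u(x, t) = - 2 e^{t}.

Answer: u(x, t) = - 2 e^{t}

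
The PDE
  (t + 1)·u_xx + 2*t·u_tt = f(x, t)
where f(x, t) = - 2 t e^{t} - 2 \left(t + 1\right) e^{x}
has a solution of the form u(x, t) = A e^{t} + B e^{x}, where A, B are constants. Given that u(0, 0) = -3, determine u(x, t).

Substitute the ansatz u = A e^{t} + B e^{x} into the left-hand side.
Derivatives of the ansatz:
  u_xx = B e^{x}
  u_tt = A e^{t}
Term by term:
  (t + 1)·u_xx = B t e^{x} + B e^{x}
  2*t·u_tt = 2 A t e^{t}
So the left-hand side equals
  2 A t e^{t} + B t e^{x} + B e^{x}
This must equal f(x, t) identically; expanded, f = - 2 t e^{t} - 2 t e^{x} - 2 e^{x}.
Matching coefficients of the independent functions:
  [t e^{t}]:  2 A = -2
  [t e^{x}, e^{x}]:  B = -2
Solving: A = -1, B = -2.
Check against the point condition:
  u(0, 0) = -3  ⟹  A + B = -3  ✓
Hence u(x, t) = - e^{t} - 2 e^{x}.

Answer: u(x, t) = - e^{t} - 2 e^{x}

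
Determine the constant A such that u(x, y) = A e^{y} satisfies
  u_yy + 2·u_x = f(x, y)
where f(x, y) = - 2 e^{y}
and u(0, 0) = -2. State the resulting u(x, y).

Answer: u(x, y) = - 2 e^{y}

Derivation:
Substitute the ansatz u = A e^{y} into the left-hand side.
Derivatives of the ansatz:
  u_yy = A e^{y}
  u_x = 0
Term by term:
  u_yy = A e^{y}
  2·u_x = 0
So the left-hand side equals
  A e^{y}
This must equal f(x, y) = - 2 e^{y} identically.
Matching coefficients of the independent functions:
  [e^{y}]:  A = -2
Solving: A = -2.
Check against the point condition:
  u(0, 0) = -2  ⟹  A = -2  ✓
Hence u(x, y) = - 2 e^{y}.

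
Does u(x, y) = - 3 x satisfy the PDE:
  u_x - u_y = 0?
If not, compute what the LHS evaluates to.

Evaluate each term of the left-hand side for u = - 3 x.
Derivatives:
  u_x = -3
  u_y = 0
Terms:
  u_x = -3
  -u_y = 0
Sum: LHS = -3
Given right-hand side: 0. Difference LHS − RHS = -3 ≠ 0, so u is not a solution.

Answer: No, the LHS evaluates to -3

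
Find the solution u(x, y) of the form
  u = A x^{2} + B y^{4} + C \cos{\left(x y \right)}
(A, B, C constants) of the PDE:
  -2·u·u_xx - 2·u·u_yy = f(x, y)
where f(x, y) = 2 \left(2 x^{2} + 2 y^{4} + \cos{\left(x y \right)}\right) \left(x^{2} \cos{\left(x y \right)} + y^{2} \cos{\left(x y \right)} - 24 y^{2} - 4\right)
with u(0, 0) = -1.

Answer: u(x, y) = - 2 x^{2} - 2 y^{4} - \cos{\left(x y \right)}

Derivation:
Substitute the ansatz u = A x^{2} + B y^{4} + C \cos{\left(x y \right)} into the left-hand side.
Derivatives of the ansatz:
  u_xx = 2 A - C y^{2} \cos{\left(x y \right)}
  u_yy = 12 B y^{2} - C x^{2} \cos{\left(x y \right)}
Term by term:
  -2·u·u_xx = - 4 A^{2} x^{2} - 4 A B y^{4} + 2 A C x^{2} y^{2} \cos{\left(x y \right)} - 4 A C \cos{\left(x y \right)} + 2 B C y^{6} \cos{\left(x y \right)} + 2 C^{2} y^{2} \cos^{2}{\left(x y \right)}
  -2·u·u_yy = - 24 A B x^{2} y^{2} + 2 A C x^{4} \cos{\left(x y \right)} - 24 B^{2} y^{6} + 2 B C x^{2} y^{4} \cos{\left(x y \right)} - 24 B C y^{2} \cos{\left(x y \right)} + 2 C^{2} x^{2} \cos^{2}{\left(x y \right)}
So the left-hand side equals
  - 4 A^{2} x^{2} - 24 A B x^{2} y^{2} - 4 A B y^{4} + 2 A C x^{4} \cos{\left(x y \right)} + 2 A C x^{2} y^{2} \cos{\left(x y \right)} - 4 A C \cos{\left(x y \right)} - 24 B^{2} y^{6} + 2 B C x^{2} y^{4} \cos{\left(x y \right)} + 2 B C y^{6} \cos{\left(x y \right)} - 24 B C y^{2} \cos{\left(x y \right)} + 2 C^{2} x^{2} \cos^{2}{\left(x y \right)} + 2 C^{2} y^{2} \cos^{2}{\left(x y \right)}
This must equal f(x, y) identically; expanded, f = 4 x^{4} \cos{\left(x y \right)} + 4 x^{2} y^{4} \cos{\left(x y \right)} + 4 x^{2} y^{2} \cos{\left(x y \right)} - 96 x^{2} y^{2} + 2 x^{2} \cos^{2}{\left(x y \right)} - 16 x^{2} + 4 y^{6} \cos{\left(x y \right)} - 96 y^{6} - 16 y^{4} + 2 y^{2} \cos^{2}{\left(x y \right)} - 48 y^{2} \cos{\left(x y \right)} - 8 \cos{\left(x y \right)}.
Matching coefficients of the independent functions:
  [x^{2}]:  - 4 A^{2} = -16
  [y^{4}]:  - 4 A B = -16
  [y^{6}]:  - 24 B^{2} = -96
  [x^{2} y^{2}]:  - 24 A B = -96
  [x^{2} \cos^{2}{\left(x y \right)}, y^{2} \cos^{2}{\left(x y \right)}]:  2 C^{2} = 2
  [x^{4} \cos{\left(x y \right)}, x^{2} y^{2} \cos{\left(x y \right)}]:  2 A C = 4
  [y^{2} \cos{\left(x y \right)}]:  - 24 B C = -48
  [y^{6} \cos{\left(x y \right)}, x^{2} y^{4} \cos{\left(x y \right)}]:  2 B C = 4
  [\cos{\left(x y \right)}]:  - 4 A C = -8
These equations allow (A, B, C) = (-2, -2, -1) or (2, 2, 1).
Impose the point condition(s):
  u(0, 0) = -1  ⟹  C = -1
Only A = -2, B = -2, C = -1 satisfies everything.
Hence u(x, y) = - 2 x^{2} - 2 y^{4} - \cos{\left(x y \right)}.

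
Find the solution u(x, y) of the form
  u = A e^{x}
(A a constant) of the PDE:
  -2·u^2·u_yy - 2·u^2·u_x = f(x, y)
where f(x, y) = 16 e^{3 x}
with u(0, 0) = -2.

Substitute the ansatz u = A e^{x} into the left-hand side.
Derivatives of the ansatz:
  u_yy = 0
  u_x = A e^{x}
Term by term:
  -2·u^2·u_yy = 0
  -2·u^2·u_x = - 2 A^{3} e^{3 x}
So the left-hand side equals
  - 2 A^{3} e^{3 x}
This must equal f(x, y) = 16 e^{3 x} identically.
Matching coefficients of the independent functions:
  [e^{3 x}]:  - 2 A^{3} = 16
Solving: A = -2.
Check against the point condition:
  u(0, 0) = -2  ⟹  A = -2  ✓
Hence u(x, y) = - 2 e^{x}.

Answer: u(x, y) = - 2 e^{x}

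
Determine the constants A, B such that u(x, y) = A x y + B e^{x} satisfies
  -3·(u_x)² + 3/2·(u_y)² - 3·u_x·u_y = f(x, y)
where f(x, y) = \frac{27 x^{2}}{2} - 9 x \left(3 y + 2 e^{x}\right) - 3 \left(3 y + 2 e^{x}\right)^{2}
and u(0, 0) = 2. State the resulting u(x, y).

Substitute the ansatz u = A x y + B e^{x} into the left-hand side.
Derivatives of the ansatz:
  u_x = A y + B e^{x}
  u_y = A x
Term by term:
  -3·(u_x)² = - 3 A^{2} y^{2} - 6 A B y e^{x} - 3 B^{2} e^{2 x}
  3/2·(u_y)² = \frac{3 A^{2} x^{2}}{2}
  -3·u_x·u_y = - 3 A^{2} x y - 3 A B x e^{x}
So the left-hand side equals
  \frac{3 A^{2} x^{2}}{2} - 3 A^{2} x y - 3 A^{2} y^{2} - 3 A B x e^{x} - 6 A B y e^{x} - 3 B^{2} e^{2 x}
This must equal f(x, y) identically; expanded, f = \frac{27 x^{2}}{2} - 27 x y - 18 x e^{x} - 27 y^{2} - 36 y e^{x} - 12 e^{2 x}.
Matching coefficients of the independent functions:
  [x^{2}]:  \frac{3 A^{2}}{2} = \frac{27}{2}
  [y^{2}, x y]:  - 3 A^{2} = -27
  [x e^{x}]:  - 3 A B = -18
  [y e^{x}]:  - 6 A B = -36
  [e^{2 x}]:  - 3 B^{2} = -12
These equations allow (A, B) = (-3, -2) or (3, 2).
Impose the point condition(s):
  u(0, 0) = 2  ⟹  B = 2
Only A = 3, B = 2 satisfies everything.
Hence u(x, y) = 3 x y + 2 e^{x}.

Answer: u(x, y) = 3 x y + 2 e^{x}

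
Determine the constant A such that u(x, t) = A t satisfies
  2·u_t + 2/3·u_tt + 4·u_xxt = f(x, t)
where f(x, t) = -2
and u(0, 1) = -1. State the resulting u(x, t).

Substitute the ansatz u = A t into the left-hand side.
Derivatives of the ansatz:
  u_t = A
  u_tt = 0
  u_xxt = 0
Term by term:
  2·u_t = 2 A
  2/3·u_tt = 0
  4·u_xxt = 0
So the left-hand side equals
  2 A
This must equal f(x, t) = -2 identically.
Matching coefficients of the independent functions:
  [constant term]:  2 A = -2
Solving: A = -1.
Check against the point condition:
  u(0, 1) = -1  ⟹  A = -1  ✓
Hence u(x, t) = - t.

Answer: u(x, t) = - t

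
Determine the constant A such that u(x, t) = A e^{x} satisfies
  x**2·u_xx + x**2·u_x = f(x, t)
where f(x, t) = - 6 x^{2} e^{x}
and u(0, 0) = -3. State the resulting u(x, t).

Substitute the ansatz u = A e^{x} into the left-hand side.
Derivatives of the ansatz:
  u_xx = A e^{x}
  u_x = A e^{x}
Term by term:
  x**2·u_xx = A x^{2} e^{x}
  x**2·u_x = A x^{2} e^{x}
So the left-hand side equals
  2 A x^{2} e^{x}
This must equal f(x, t) = - 6 x^{2} e^{x} identically.
Matching coefficients of the independent functions:
  [x^{2} e^{x}]:  2 A = -6
Solving: A = -3.
Check against the point condition:
  u(0, 0) = -3  ⟹  A = -3  ✓
Hence u(x, t) = - 3 e^{x}.

Answer: u(x, t) = - 3 e^{x}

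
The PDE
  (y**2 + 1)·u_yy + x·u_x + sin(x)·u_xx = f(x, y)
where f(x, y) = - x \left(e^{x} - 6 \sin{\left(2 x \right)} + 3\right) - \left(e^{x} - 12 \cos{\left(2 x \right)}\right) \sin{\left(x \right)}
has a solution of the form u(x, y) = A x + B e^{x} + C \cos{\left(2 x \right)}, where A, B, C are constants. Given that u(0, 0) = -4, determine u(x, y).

Answer: u(x, y) = - 3 x - e^{x} - 3 \cos{\left(2 x \right)}

Derivation:
Substitute the ansatz u = A x + B e^{x} + C \cos{\left(2 x \right)} into the left-hand side.
Derivatives of the ansatz:
  u_yy = 0
  u_x = A + B e^{x} - 2 C \sin{\left(2 x \right)}
  u_xx = B e^{x} - 4 C \cos{\left(2 x \right)}
Term by term:
  (y**2 + 1)·u_yy = 0
  x·u_x = A x + B x e^{x} - 2 C x \sin{\left(2 x \right)}
  sin(x)·u_xx = B e^{x} \sin{\left(x \right)} - 4 C \sin{\left(x \right)} \cos{\left(2 x \right)}
So the left-hand side equals
  A x + B x e^{x} + B e^{x} \sin{\left(x \right)} - 2 C x \sin{\left(2 x \right)} - 4 C \sin{\left(x \right)} \cos{\left(2 x \right)}
This must equal f(x, y) identically; expanded, f = - x e^{x} + 6 x \sin{\left(2 x \right)} - 3 x - e^{x} \sin{\left(x \right)} + 12 \sin{\left(x \right)} \cos{\left(2 x \right)}.
Matching coefficients of the independent functions:
  [x]:  A = -3
  [x e^{x}, e^{x} \sin{\left(x \right)}]:  B = -1
  [x \sin{\left(2 x \right)}]:  - 2 C = 6
  [\sin{\left(x \right)} \cos{\left(2 x \right)}]:  - 4 C = 12
Solving: A = -3, B = -1, C = -3.
Check against the point condition:
  u(0, 0) = -4  ⟹  B + C = -4  ✓
Hence u(x, y) = - 3 x - e^{x} - 3 \cos{\left(2 x \right)}.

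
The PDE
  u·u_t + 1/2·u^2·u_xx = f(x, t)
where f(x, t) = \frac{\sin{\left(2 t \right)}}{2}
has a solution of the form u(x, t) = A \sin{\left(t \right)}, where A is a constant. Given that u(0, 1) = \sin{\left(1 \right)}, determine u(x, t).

Answer: u(x, t) = \sin{\left(t \right)}

Derivation:
Substitute the ansatz u = A \sin{\left(t \right)} into the left-hand side.
Derivatives of the ansatz:
  u_t = A \cos{\left(t \right)}
  u_xx = 0
Term by term:
  u·u_t = A^{2} \sin{\left(t \right)} \cos{\left(t \right)}
  1/2·u^2·u_xx = 0
So the left-hand side equals
  A^{2} \sin{\left(t \right)} \cos{\left(t \right)}
This must equal f(x, t) identically; expanded, f = \sin{\left(t \right)} \cos{\left(t \right)}.
Matching coefficients of the independent functions:
  [\sin{\left(t \right)} \cos{\left(t \right)}]:  A^{2} = 1
These equations allow (A) = (-1) or (1).
Impose the point condition(s):
  u(0, 1) = \sin{\left(1 \right)}  ⟹  A \sin{\left(1 \right)} = \sin{\left(1 \right)}
Only A = 1 satisfies everything.
Hence u(x, t) = \sin{\left(t \right)}.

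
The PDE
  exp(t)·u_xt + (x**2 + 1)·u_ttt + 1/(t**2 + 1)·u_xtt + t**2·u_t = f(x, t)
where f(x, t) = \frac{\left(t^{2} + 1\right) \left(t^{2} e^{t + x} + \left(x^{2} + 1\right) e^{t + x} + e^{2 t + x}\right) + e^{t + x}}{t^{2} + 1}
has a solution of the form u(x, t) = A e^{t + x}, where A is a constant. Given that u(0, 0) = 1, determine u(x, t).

Answer: u(x, t) = e^{t + x}

Derivation:
Substitute the ansatz u = A e^{t + x} into the left-hand side.
Derivatives of the ansatz:
  u_xt = A e^{t} e^{x}
  u_ttt = A e^{t} e^{x}
  u_xtt = A e^{t} e^{x}
  u_t = A e^{t} e^{x}
Term by term:
  exp(t)·u_xt = A e^{2 t} e^{x}
  (x**2 + 1)·u_ttt = A x^{2} e^{t} e^{x} + A e^{t} e^{x}
  1/(t**2 + 1)·u_xtt = \frac{A e^{t} e^{x}}{t^{2} + 1}
  t**2·u_t = A t^{2} e^{t} e^{x}
So the left-hand side equals
  A t^{2} e^{t} e^{x} + A x^{2} e^{t} e^{x} + A e^{2 t} e^{x} + A e^{t} e^{x} + \frac{A e^{t} e^{x}}{t^{2} + 1}
This must equal f(x, t) identically; expanded, f = t^{2} e^{t} e^{x} + x^{2} e^{t} e^{x} + e^{2 t} e^{x} + e^{t} e^{x} + \frac{e^{t} e^{x}}{t^{2} + 1}.
Matching coefficients of the independent functions:
  [e^{t} e^{x}, e^{2 t} e^{x}, t^{2} e^{t} e^{x}, x^{2} e^{t} e^{x}, …]:  A = 1
Solving: A = 1.
Check against the point condition:
  u(0, 0) = 1  ⟹  A = 1  ✓
Hence u(x, t) = e^{t + x}.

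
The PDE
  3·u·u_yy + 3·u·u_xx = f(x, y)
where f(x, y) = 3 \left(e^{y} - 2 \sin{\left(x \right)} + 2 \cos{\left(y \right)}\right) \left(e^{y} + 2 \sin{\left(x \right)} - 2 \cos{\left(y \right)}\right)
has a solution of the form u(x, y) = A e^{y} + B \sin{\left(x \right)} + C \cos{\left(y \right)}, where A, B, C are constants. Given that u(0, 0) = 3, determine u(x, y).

Substitute the ansatz u = A e^{y} + B \sin{\left(x \right)} + C \cos{\left(y \right)} into the left-hand side.
Derivatives of the ansatz:
  u_yy = A e^{y} - C \cos{\left(y \right)}
  u_xx = - B \sin{\left(x \right)}
Term by term:
  3·u·u_yy = 3 A^{2} e^{2 y} + 3 A B e^{y} \sin{\left(x \right)} - 3 B C \sin{\left(x \right)} \cos{\left(y \right)} - 3 C^{2} \cos^{2}{\left(y \right)}
  3·u·u_xx = - 3 A B e^{y} \sin{\left(x \right)} - 3 B^{2} \sin^{2}{\left(x \right)} - 3 B C \sin{\left(x \right)} \cos{\left(y \right)}
So the left-hand side equals
  3 A^{2} e^{2 y} - 3 B^{2} \sin^{2}{\left(x \right)} - 6 B C \sin{\left(x \right)} \cos{\left(y \right)} - 3 C^{2} \cos^{2}{\left(y \right)}
This must equal f(x, y) identically; expanded, f = 3 e^{2 y} - 12 \sin^{2}{\left(x \right)} + 24 \sin{\left(x \right)} \cos{\left(y \right)} - 12 \cos^{2}{\left(y \right)}.
Matching coefficients of the independent functions:
  [\sin{\left(x \right)} \cos{\left(y \right)}]:  - 6 B C = 24
  [e^{2 y}]:  3 A^{2} = 3
  [\sin^{2}{\left(x \right)}]:  - 3 B^{2} = -12
  [\cos^{2}{\left(y \right)}]:  - 3 C^{2} = -12
These equations allow (A, B, C) = (-1, -2, 2) or (-1, 2, -2) or (1, -2, 2) or (1, 2, -2).
Impose the point condition(s):
  u(0, 0) = 3  ⟹  A + C = 3
Only A = 1, B = -2, C = 2 satisfies everything.
Hence u(x, y) = e^{y} - 2 \sin{\left(x \right)} + 2 \cos{\left(y \right)}.

Answer: u(x, y) = e^{y} - 2 \sin{\left(x \right)} + 2 \cos{\left(y \right)}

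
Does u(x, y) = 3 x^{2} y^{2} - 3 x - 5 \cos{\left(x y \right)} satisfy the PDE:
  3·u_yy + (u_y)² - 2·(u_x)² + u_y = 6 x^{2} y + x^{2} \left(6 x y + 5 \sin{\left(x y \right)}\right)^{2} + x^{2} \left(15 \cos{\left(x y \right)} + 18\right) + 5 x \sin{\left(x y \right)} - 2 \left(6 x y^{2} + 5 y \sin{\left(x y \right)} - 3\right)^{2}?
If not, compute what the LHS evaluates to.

Evaluate each term of the left-hand side for u = 3 x^{2} y^{2} - 3 x - 5 \cos{\left(x y \right)}.
Derivatives:
  u_yy = 5 x^{2} \cos{\left(x y \right)} + 6 x^{2}
  u_y = 6 x^{2} y + 5 x \sin{\left(x y \right)}
  u_x = 6 x y^{2} + 5 y \sin{\left(x y \right)} - 3
Terms:
  3·u_yy = x^{2} \left(15 \cos{\left(x y \right)} + 18\right)
  (u_y)² = x^{2} \left(6 x y + 5 \sin{\left(x y \right)}\right)^{2}
  -2·(u_x)² = - 2 \left(6 x y^{2} + 5 y \sin{\left(x y \right)} - 3\right)^{2}
  u_y = x \left(6 x y + 5 \sin{\left(x y \right)}\right)
Sum: LHS = 6 x^{2} y + x^{2} \left(6 x y + 5 \sin{\left(x y \right)}\right)^{2} + x^{2} \left(15 \cos{\left(x y \right)} + 18\right) + 5 x \sin{\left(x y \right)} - 2 \left(6 x y^{2} + 5 y \sin{\left(x y \right)} - 3\right)^{2}
This is exactly the given right-hand side, so u is a solution.

Answer: Yes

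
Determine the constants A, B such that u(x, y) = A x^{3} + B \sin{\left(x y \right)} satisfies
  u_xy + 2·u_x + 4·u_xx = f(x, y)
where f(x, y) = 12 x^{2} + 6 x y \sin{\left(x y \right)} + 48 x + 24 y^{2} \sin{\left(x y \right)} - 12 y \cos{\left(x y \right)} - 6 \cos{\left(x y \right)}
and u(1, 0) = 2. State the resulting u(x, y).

Answer: u(x, y) = 2 x^{3} - 6 \sin{\left(x y \right)}

Derivation:
Substitute the ansatz u = A x^{3} + B \sin{\left(x y \right)} into the left-hand side.
Derivatives of the ansatz:
  u_xy = - B x y \sin{\left(x y \right)} + B \cos{\left(x y \right)}
  u_x = 3 A x^{2} + B y \cos{\left(x y \right)}
  u_xx = 6 A x - B y^{2} \sin{\left(x y \right)}
Term by term:
  u_xy = - B x y \sin{\left(x y \right)} + B \cos{\left(x y \right)}
  2·u_x = 6 A x^{2} + 2 B y \cos{\left(x y \right)}
  4·u_xx = 24 A x - 4 B y^{2} \sin{\left(x y \right)}
So the left-hand side equals
  6 A x^{2} + 24 A x - B x y \sin{\left(x y \right)} - 4 B y^{2} \sin{\left(x y \right)} + 2 B y \cos{\left(x y \right)} + B \cos{\left(x y \right)}
This must equal f(x, y) = 12 x^{2} + 6 x y \sin{\left(x y \right)} + 48 x + 24 y^{2} \sin{\left(x y \right)} - 12 y \cos{\left(x y \right)} - 6 \cos{\left(x y \right)} identically.
Matching coefficients of the independent functions:
  [x]:  24 A = 48
  [x^{2}]:  6 A = 12
  [y \cos{\left(x y \right)}]:  2 B = -12
  [y^{2} \sin{\left(x y \right)}]:  - 4 B = 24
  [x y \sin{\left(x y \right)}]:  - B = 6
  [\cos{\left(x y \right)}]:  B = -6
Solving: A = 2, B = -6.
Check against the point condition:
  u(1, 0) = 2  ⟹  A = 2  ✓
Hence u(x, y) = 2 x^{3} - 6 \sin{\left(x y \right)}.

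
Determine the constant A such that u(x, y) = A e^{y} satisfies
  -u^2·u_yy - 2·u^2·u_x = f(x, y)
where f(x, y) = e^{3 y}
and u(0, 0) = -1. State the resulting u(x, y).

Substitute the ansatz u = A e^{y} into the left-hand side.
Derivatives of the ansatz:
  u_yy = A e^{y}
  u_x = 0
Term by term:
  -u^2·u_yy = - A^{3} e^{3 y}
  -2·u^2·u_x = 0
So the left-hand side equals
  - A^{3} e^{3 y}
This must equal f(x, y) = e^{3 y} identically.
Matching coefficients of the independent functions:
  [e^{3 y}]:  - A^{3} = 1
Solving: A = -1.
Check against the point condition:
  u(0, 0) = -1  ⟹  A = -1  ✓
Hence u(x, y) = - e^{y}.

Answer: u(x, y) = - e^{y}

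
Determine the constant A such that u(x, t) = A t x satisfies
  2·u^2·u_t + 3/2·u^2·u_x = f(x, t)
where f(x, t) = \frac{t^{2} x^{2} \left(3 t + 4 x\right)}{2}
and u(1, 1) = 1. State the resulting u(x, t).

Answer: u(x, t) = t x

Derivation:
Substitute the ansatz u = A t x into the left-hand side.
Derivatives of the ansatz:
  u_t = A x
  u_x = A t
Term by term:
  2·u^2·u_t = 2 A^{3} t^{2} x^{3}
  3/2·u^2·u_x = \frac{3 A^{3} t^{3} x^{2}}{2}
So the left-hand side equals
  \frac{3 A^{3} t^{3} x^{2}}{2} + 2 A^{3} t^{2} x^{3}
This must equal f(x, t) identically; expanded, f = \frac{3 t^{3} x^{2}}{2} + 2 t^{2} x^{3}.
Matching coefficients of the independent functions:
  [t^{2} x^{3}]:  2 A^{3} = 2
  [t^{3} x^{2}]:  \frac{3 A^{3}}{2} = \frac{3}{2}
Solving: A = 1.
Check against the point condition:
  u(1, 1) = 1  ⟹  A = 1  ✓
Hence u(x, t) = t x.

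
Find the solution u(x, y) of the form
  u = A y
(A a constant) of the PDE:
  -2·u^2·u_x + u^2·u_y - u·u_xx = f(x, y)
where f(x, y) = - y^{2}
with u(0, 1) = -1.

Substitute the ansatz u = A y into the left-hand side.
Derivatives of the ansatz:
  u_x = 0
  u_y = A
  u_xx = 0
Term by term:
  -2·u^2·u_x = 0
  u^2·u_y = A^{3} y^{2}
  -u·u_xx = 0
So the left-hand side equals
  A^{3} y^{2}
This must equal f(x, y) = - y^{2} identically.
Matching coefficients of the independent functions:
  [y^{2}]:  A^{3} = -1
Solving: A = -1.
Check against the point condition:
  u(0, 1) = -1  ⟹  A = -1  ✓
Hence u(x, y) = - y.

Answer: u(x, y) = - y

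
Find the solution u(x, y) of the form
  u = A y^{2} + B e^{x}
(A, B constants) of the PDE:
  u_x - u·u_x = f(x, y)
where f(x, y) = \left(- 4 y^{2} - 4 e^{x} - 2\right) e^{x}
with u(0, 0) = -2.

Substitute the ansatz u = A y^{2} + B e^{x} into the left-hand side.
Derivatives of the ansatz:
  u_x = B e^{x}
Term by term:
  u_x = B e^{x}
  -u·u_x = - A B y^{2} e^{x} - B^{2} e^{2 x}
So the left-hand side equals
  - A B y^{2} e^{x} - B^{2} e^{2 x} + B e^{x}
This must equal f(x, y) identically; expanded, f = - 4 y^{2} e^{x} - 4 e^{2 x} - 2 e^{x}.
Matching coefficients of the independent functions:
  [y^{2} e^{x}]:  - A B = -4
  [e^{x}]:  B = -2
  [e^{2 x}]:  - B^{2} = -4
Solving: A = -2, B = -2.
Check against the point condition:
  u(0, 0) = -2  ⟹  B = -2  ✓
Hence u(x, y) = - 2 y^{2} - 2 e^{x}.

Answer: u(x, y) = - 2 y^{2} - 2 e^{x}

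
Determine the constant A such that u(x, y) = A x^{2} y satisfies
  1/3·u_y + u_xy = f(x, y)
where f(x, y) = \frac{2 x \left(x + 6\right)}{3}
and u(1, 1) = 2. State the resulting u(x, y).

Substitute the ansatz u = A x^{2} y into the left-hand side.
Derivatives of the ansatz:
  u_y = A x^{2}
  u_xy = 2 A x
Term by term:
  1/3·u_y = \frac{A x^{2}}{3}
  u_xy = 2 A x
So the left-hand side equals
  \frac{A x^{2}}{3} + 2 A x
This must equal f(x, y) identically; expanded, f = \frac{2 x^{2}}{3} + 4 x.
Matching coefficients of the independent functions:
  [x]:  2 A = 4
  [x^{2}]:  \frac{A}{3} = \frac{2}{3}
Solving: A = 2.
Check against the point condition:
  u(1, 1) = 2  ⟹  A = 2  ✓
Hence u(x, y) = 2 x^{2} y.

Answer: u(x, y) = 2 x^{2} y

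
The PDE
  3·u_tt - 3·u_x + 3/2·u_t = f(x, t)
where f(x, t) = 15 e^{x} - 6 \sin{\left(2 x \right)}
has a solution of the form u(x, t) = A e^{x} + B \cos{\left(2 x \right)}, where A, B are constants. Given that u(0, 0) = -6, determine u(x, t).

Substitute the ansatz u = A e^{x} + B \cos{\left(2 x \right)} into the left-hand side.
Derivatives of the ansatz:
  u_tt = 0
  u_x = A e^{x} - 2 B \sin{\left(2 x \right)}
  u_t = 0
Term by term:
  3·u_tt = 0
  -3·u_x = - 3 A e^{x} + 6 B \sin{\left(2 x \right)}
  3/2·u_t = 0
So the left-hand side equals
  - 3 A e^{x} + 6 B \sin{\left(2 x \right)}
This must equal f(x, t) = 15 e^{x} - 6 \sin{\left(2 x \right)} identically.
Matching coefficients of the independent functions:
  [e^{x}]:  - 3 A = 15
  [\sin{\left(2 x \right)}]:  6 B = -6
Solving: A = -5, B = -1.
Check against the point condition:
  u(0, 0) = -6  ⟹  A + B = -6  ✓
Hence u(x, t) = - 5 e^{x} - \cos{\left(2 x \right)}.

Answer: u(x, t) = - 5 e^{x} - \cos{\left(2 x \right)}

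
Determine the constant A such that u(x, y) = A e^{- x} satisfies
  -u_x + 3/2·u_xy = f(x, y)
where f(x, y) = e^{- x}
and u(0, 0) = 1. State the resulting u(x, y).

Substitute the ansatz u = A e^{- x} into the left-hand side.
Derivatives of the ansatz:
  u_x = - A e^{- x}
  u_xy = 0
Term by term:
  -u_x = A e^{- x}
  3/2·u_xy = 0
So the left-hand side equals
  A e^{- x}
This must equal f(x, y) = e^{- x} identically.
Matching coefficients of the independent functions:
  [e^{- x}]:  A = 1
Solving: A = 1.
Check against the point condition:
  u(0, 0) = 1  ⟹  A = 1  ✓
Hence u(x, y) = e^{- x}.

Answer: u(x, y) = e^{- x}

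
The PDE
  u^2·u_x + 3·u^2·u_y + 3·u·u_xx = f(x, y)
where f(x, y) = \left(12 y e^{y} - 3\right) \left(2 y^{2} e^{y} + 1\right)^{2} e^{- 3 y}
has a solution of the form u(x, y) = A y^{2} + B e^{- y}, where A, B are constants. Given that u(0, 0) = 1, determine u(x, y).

Answer: u(x, y) = 2 y^{2} + e^{- y}

Derivation:
Substitute the ansatz u = A y^{2} + B e^{- y} into the left-hand side.
Derivatives of the ansatz:
  u_x = 0
  u_y = 2 A y - B e^{- y}
  u_xx = 0
Term by term:
  u^2·u_x = 0
  3·u^2·u_y = 6 A^{3} y^{5} - 3 A^{2} B y^{4} e^{- y} + 12 A^{2} B y^{3} e^{- y} - 6 A B^{2} y^{2} e^{- 2 y} + 6 A B^{2} y e^{- 2 y} - 3 B^{3} e^{- 3 y}
  3·u·u_xx = 0
So the left-hand side equals
  6 A^{3} y^{5} - 3 A^{2} B y^{4} e^{- y} + 12 A^{2} B y^{3} e^{- y} - 6 A B^{2} y^{2} e^{- 2 y} + 6 A B^{2} y e^{- 2 y} - 3 B^{3} e^{- 3 y}
This must equal f(x, y) identically; expanded, f = 48 y^{5} - 12 y^{4} e^{- y} + 48 y^{3} e^{- y} - 12 y^{2} e^{- 2 y} + 12 y e^{- 2 y} - 3 e^{- 3 y}.
Matching coefficients of the independent functions:
  [y^{5}]:  6 A^{3} = 48
  [y e^{- 2 y}]:  6 A B^{2} = 12
  [y^{2} e^{- 2 y}]:  - 6 A B^{2} = -12
  [y^{3} e^{- y}]:  12 A^{2} B = 48
  [y^{4} e^{- y}]:  - 3 A^{2} B = -12
  [e^{- 3 y}]:  - 3 B^{3} = -3
Solving: A = 2, B = 1.
Check against the point condition:
  u(0, 0) = 1  ⟹  B = 1  ✓
Hence u(x, y) = 2 y^{2} + e^{- y}.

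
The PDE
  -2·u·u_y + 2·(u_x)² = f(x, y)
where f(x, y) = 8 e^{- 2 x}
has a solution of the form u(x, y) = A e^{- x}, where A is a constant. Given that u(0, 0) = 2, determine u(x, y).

Substitute the ansatz u = A e^{- x} into the left-hand side.
Derivatives of the ansatz:
  u_y = 0
  u_x = - A e^{- x}
Term by term:
  -2·u·u_y = 0
  2·(u_x)² = 2 A^{2} e^{- 2 x}
So the left-hand side equals
  2 A^{2} e^{- 2 x}
This must equal f(x, y) = 8 e^{- 2 x} identically.
Matching coefficients of the independent functions:
  [e^{- 2 x}]:  2 A^{2} = 8
These equations allow (A) = (-2) or (2).
Impose the point condition(s):
  u(0, 0) = 2  ⟹  A = 2
Only A = 2 satisfies everything.
Hence u(x, y) = 2 e^{- x}.

Answer: u(x, y) = 2 e^{- x}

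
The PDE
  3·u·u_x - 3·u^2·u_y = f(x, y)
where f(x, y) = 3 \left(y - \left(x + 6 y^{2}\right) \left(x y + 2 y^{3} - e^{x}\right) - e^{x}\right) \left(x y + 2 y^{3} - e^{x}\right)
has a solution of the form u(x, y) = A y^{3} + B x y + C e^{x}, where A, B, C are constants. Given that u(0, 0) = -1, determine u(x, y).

Answer: u(x, y) = x y + 2 y^{3} - e^{x}

Derivation:
Substitute the ansatz u = A y^{3} + B x y + C e^{x} into the left-hand side.
Derivatives of the ansatz:
  u_x = B y + C e^{x}
  u_y = 3 A y^{2} + B x
Term by term:
  3·u·u_x = 3 A B y^{4} + 3 A C y^{3} e^{x} + 3 B^{2} x y^{2} + 3 B C x y e^{x} + 3 B C y e^{x} + 3 C^{2} e^{2 x}
  -3·u^2·u_y = - 9 A^{3} y^{8} - 21 A^{2} B x y^{6} - 18 A^{2} C y^{5} e^{x} - 15 A B^{2} x^{2} y^{4} - 24 A B C x y^{3} e^{x} - 9 A C^{2} y^{2} e^{2 x} - 3 B^{3} x^{3} y^{2} - 6 B^{2} C x^{2} y e^{x} - 3 B C^{2} x e^{2 x}
So the left-hand side equals
  - 9 A^{3} y^{8} - 21 A^{2} B x y^{6} - 18 A^{2} C y^{5} e^{x} - 15 A B^{2} x^{2} y^{4} - 24 A B C x y^{3} e^{x} + 3 A B y^{4} - 9 A C^{2} y^{2} e^{2 x} + 3 A C y^{3} e^{x} - 3 B^{3} x^{3} y^{2} - 6 B^{2} C x^{2} y e^{x} + 3 B^{2} x y^{2} - 3 B C^{2} x e^{2 x} + 3 B C x y e^{x} + 3 B C y e^{x} + 3 C^{2} e^{2 x}
This must equal f(x, y) identically; expanded, f = - 3 x^{3} y^{2} - 30 x^{2} y^{4} + 6 x^{2} y e^{x} - 84 x y^{6} + 48 x y^{3} e^{x} + 3 x y^{2} - 3 x y e^{x} - 3 x e^{2 x} - 72 y^{8} + 72 y^{5} e^{x} + 6 y^{4} - 6 y^{3} e^{x} - 18 y^{2} e^{2 x} - 3 y e^{x} + 3 e^{2 x}.
Matching coefficients of the independent functions:
(each divided by its leading coefficient; functions giving the same equation are listed together)
  [y^{4}]:  A B - 2 = 0
  [y^{8}]:  A^{3} - 8 = 0
  [x y^{2}]:  B^{2} - 1 = 0
  [x y^{6}]:  A^{2} B - 4 = 0
  [x e^{2 x}]:  B C^{2} - 1 = 0
  [x^{2} y^{4}]:  A B^{2} - 2 = 0
  [x^{3} y^{2}]:  B^{3} - 1 = 0
  [y e^{x}, x y e^{x}]:  B C + 1 = 0
  [y^{2} e^{2 x}]:  A C^{2} - 2 = 0
  [y^{3} e^{x}]:  A C + 2 = 0
  [y^{5} e^{x}]:  A^{2} C + 4 = 0
  [x y^{3} e^{x}]:  A B C + 2 = 0
  [x^{2} y e^{x}]:  B^{2} C + 1 = 0
  [e^{2 x}]:  C^{2} - 1 = 0
Solving: A = 2, B = 1, C = -1.
Check against the point condition:
  u(0, 0) = -1  ⟹  C = -1  ✓
Hence u(x, y) = x y + 2 y^{3} - e^{x}.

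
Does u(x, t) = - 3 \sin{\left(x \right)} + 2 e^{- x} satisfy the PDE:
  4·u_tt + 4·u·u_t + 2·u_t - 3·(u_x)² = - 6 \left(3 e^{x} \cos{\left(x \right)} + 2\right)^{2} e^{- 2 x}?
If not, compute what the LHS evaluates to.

Evaluate each term of the left-hand side for u = - 3 \sin{\left(x \right)} + 2 e^{- x}.
Derivatives:
  u_tt = 0
  u_t = 0
  u_x = - 3 \cos{\left(x \right)} - 2 e^{- x}
Terms:
  4·u_tt = 0
  4·u·u_t = 0
  2·u_t = 0
  -3·(u_x)² = - 3 \left(3 e^{x} \cos{\left(x \right)} + 2\right)^{2} e^{- 2 x}
Sum: LHS = - 3 \left(3 e^{x} \cos{\left(x \right)} + 2\right)^{2} e^{- 2 x}
Given right-hand side: - 6 \left(3 e^{x} \cos{\left(x \right)} + 2\right)^{2} e^{- 2 x}. Difference LHS − RHS = 3 \left(3 e^{x} \cos{\left(x \right)} + 2\right)^{2} e^{- 2 x} ≠ 0, so u is not a solution.

Answer: No, the LHS evaluates to - 3 \left(3 e^{x} \cos{\left(x \right)} + 2\right)^{2} e^{- 2 x}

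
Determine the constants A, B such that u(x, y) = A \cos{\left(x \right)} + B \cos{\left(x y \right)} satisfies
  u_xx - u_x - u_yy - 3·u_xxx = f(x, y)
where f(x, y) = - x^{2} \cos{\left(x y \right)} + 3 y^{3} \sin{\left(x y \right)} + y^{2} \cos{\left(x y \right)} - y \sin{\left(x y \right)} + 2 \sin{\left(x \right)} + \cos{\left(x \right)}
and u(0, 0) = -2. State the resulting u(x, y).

Answer: u(x, y) = - \cos{\left(x \right)} - \cos{\left(x y \right)}

Derivation:
Substitute the ansatz u = A \cos{\left(x \right)} + B \cos{\left(x y \right)} into the left-hand side.
Derivatives of the ansatz:
  u_xx = - A \cos{\left(x \right)} - B y^{2} \cos{\left(x y \right)}
  u_x = - A \sin{\left(x \right)} - B y \sin{\left(x y \right)}
  u_yy = - B x^{2} \cos{\left(x y \right)}
  u_xxx = A \sin{\left(x \right)} + B y^{3} \sin{\left(x y \right)}
Term by term:
  u_xx = - A \cos{\left(x \right)} - B y^{2} \cos{\left(x y \right)}
  -u_x = A \sin{\left(x \right)} + B y \sin{\left(x y \right)}
  -u_yy = B x^{2} \cos{\left(x y \right)}
  -3·u_xxx = - 3 A \sin{\left(x \right)} - 3 B y^{3} \sin{\left(x y \right)}
So the left-hand side equals
  - 2 A \sin{\left(x \right)} - A \cos{\left(x \right)} + B x^{2} \cos{\left(x y \right)} - 3 B y^{3} \sin{\left(x y \right)} - B y^{2} \cos{\left(x y \right)} + B y \sin{\left(x y \right)}
This must equal f(x, y) = - x^{2} \cos{\left(x y \right)} + 3 y^{3} \sin{\left(x y \right)} + y^{2} \cos{\left(x y \right)} - y \sin{\left(x y \right)} + 2 \sin{\left(x \right)} + \cos{\left(x \right)} identically.
Matching coefficients of the independent functions:
  [x^{2} \cos{\left(x y \right)}, y \sin{\left(x y \right)}]:  B = -1
  [y^{2} \cos{\left(x y \right)}]:  - B = 1
  [y^{3} \sin{\left(x y \right)}]:  - 3 B = 3
  [\sin{\left(x \right)}]:  - 2 A = 2
  [\cos{\left(x \right)}]:  - A = 1
Solving: A = -1, B = -1.
Check against the point condition:
  u(0, 0) = -2  ⟹  A + B = -2  ✓
Hence u(x, y) = - \cos{\left(x \right)} - \cos{\left(x y \right)}.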